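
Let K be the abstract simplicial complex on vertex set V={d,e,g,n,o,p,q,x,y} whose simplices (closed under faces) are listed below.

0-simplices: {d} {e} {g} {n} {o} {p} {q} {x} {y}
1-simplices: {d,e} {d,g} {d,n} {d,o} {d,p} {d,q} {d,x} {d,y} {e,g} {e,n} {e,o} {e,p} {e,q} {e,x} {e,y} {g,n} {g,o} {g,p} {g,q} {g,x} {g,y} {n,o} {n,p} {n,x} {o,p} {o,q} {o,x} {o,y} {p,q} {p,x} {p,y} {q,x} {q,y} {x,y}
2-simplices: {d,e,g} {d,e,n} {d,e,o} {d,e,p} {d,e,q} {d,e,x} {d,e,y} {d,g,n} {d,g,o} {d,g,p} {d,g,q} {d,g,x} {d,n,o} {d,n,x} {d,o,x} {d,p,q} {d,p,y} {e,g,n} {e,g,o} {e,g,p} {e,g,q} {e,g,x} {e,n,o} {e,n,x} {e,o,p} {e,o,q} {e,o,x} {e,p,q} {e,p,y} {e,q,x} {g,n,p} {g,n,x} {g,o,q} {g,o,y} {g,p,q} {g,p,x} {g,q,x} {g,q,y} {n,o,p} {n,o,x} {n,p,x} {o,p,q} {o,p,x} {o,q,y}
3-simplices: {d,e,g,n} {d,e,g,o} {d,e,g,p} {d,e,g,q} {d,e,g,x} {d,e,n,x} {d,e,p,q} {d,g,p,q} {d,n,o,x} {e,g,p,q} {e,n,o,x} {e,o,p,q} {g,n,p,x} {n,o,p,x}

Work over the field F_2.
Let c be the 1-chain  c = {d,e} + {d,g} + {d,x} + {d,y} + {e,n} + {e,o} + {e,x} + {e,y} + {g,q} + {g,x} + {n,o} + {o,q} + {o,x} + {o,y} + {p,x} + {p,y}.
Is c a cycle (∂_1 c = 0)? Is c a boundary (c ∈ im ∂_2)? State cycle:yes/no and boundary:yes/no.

cycle:no boundary:no

n_0=9 n_1=34 n_2=44 n_3=14  [Z2]
∂1: piv[de,dg,dn,do,dp,dq,dx,dy] rk=8  ker:eg,en,eo,ep,eq,ex,ey,gn,go,gp,gq,gx,gy,no,np,nx,op,oq,ox,oy,pq,px,py,qx,qy,xy
∂2: piv[deg,den,deo,dep,deq,dex,dey,dgn,dgo,dgp,dgq,dgx,dno,dnx,dox,dpq,dpy,eop,eoq,eqx,gnp,goy,gpx,gqy] rk=24  ker:egn,ego,egp,egq,egx,eno,enx,eox,epq,epy,gnx,goq,gpq,gqx,nop,nox,npx,opq,opx,oqy
∂3: piv[degn,dego,degp,degq,degx,denx,depq,dgpq,dnox,enox,eopq,gnpx,nopx] rk=13  ker:egpq
∂1c = {e} + {g} + {o} + {x}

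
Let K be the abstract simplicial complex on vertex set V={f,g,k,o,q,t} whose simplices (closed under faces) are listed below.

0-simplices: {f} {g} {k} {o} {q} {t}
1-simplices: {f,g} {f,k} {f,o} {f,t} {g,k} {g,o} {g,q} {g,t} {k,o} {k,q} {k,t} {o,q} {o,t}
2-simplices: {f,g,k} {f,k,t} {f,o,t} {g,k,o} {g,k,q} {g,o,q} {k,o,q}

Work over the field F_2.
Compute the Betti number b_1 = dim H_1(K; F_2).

n_0=6 n_1=13 n_2=7  [Z2]
∂1: piv[fg,fk,fo,ft,gq] rk=5  ker:gk,go,gt,ko,kq,kt,oq,ot
∂2: piv[fgk,fkt,fot,gko,gkq,goq] rk=6  ker:koq
b_1=(13−5)−6=2

b_1=2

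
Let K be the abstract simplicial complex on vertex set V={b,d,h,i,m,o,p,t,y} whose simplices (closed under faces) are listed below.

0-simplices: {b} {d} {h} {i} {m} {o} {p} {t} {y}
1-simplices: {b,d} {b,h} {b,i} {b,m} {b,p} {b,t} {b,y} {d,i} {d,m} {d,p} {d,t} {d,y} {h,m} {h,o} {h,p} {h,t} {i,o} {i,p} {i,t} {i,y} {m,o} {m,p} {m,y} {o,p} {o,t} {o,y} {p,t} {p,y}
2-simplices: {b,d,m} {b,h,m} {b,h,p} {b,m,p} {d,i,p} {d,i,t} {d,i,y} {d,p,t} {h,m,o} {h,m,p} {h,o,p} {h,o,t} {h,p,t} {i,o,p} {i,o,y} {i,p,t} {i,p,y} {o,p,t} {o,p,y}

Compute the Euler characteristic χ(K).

n_0=9 n_1=28 n_2=19
χ=+9−28+19=0

χ(K)=0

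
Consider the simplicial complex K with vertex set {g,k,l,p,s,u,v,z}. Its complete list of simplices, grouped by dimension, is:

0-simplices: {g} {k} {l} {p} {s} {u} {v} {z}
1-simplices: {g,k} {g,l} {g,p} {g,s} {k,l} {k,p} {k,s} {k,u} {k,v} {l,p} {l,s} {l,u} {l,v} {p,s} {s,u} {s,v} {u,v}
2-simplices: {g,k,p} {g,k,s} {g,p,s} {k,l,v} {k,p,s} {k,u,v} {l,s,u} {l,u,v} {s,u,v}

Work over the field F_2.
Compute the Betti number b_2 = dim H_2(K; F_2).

n_0=8 n_1=17 n_2=9  [Z2]
∂1: piv[gk,gl,gp,gs,ku,kv] rk=6  ker:kl,kp,ks,lp,ls,lu,lv,ps,su,sv,uv
∂2: piv[gkp,gks,gps,klv,kuv,lsu,luv,suv] rk=8  ker:kps
b_2=(9−8)−0=1

b_2=1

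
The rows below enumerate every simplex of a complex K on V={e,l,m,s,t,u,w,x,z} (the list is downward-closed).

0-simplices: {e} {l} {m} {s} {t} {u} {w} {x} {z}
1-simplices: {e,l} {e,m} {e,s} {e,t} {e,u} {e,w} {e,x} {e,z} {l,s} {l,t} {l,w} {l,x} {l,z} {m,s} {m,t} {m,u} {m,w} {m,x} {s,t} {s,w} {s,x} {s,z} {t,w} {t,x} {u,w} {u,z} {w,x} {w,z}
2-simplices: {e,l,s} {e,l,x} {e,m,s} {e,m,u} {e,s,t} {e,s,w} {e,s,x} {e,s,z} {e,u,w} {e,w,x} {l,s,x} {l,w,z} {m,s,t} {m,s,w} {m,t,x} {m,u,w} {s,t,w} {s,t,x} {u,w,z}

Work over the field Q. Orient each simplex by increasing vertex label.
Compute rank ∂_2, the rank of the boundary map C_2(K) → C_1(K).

n_0=9 n_1=28 n_2=19  [Q]
∂1: piv[el,em,es,et,eu,ew,ex,ez] rk=8  ker:ls,lt,lw,lx,lz,ms,mt,mu,mw,mx,st,sw,sx,sz,tw,tx,uw,uz,wx,wz
∂2: piv[els,elx,ems,emu,est,esw,esx,esz,euw,ewx,lwz,mst,msw,mtx,stw,stx,uwz] rk=17  ker:lsx,muw
rk∂_2=17

rank∂_2=17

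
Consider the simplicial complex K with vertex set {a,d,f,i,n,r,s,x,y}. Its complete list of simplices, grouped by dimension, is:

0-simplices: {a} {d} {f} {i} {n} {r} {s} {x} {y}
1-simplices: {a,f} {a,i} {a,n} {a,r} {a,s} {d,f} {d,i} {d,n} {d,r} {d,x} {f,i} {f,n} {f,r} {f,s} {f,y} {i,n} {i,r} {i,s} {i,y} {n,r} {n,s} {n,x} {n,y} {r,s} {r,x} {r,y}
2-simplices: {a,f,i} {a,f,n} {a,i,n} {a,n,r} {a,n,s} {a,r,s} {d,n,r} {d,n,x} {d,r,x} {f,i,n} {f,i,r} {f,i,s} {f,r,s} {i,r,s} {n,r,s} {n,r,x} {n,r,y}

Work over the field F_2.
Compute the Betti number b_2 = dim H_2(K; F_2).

n_0=9 n_1=26 n_2=17  [Z2]
∂1: piv[af,ai,an,ar,as,df,dx,fy] rk=8  ker:di,dn,dr,fi,fn,fr,fs,in,ir,is,iy,nr,ns,nx,ny,rs,rx,ry
∂2: piv[afi,afn,ain,anr,ans,ars,dnr,dnx,drx,fir,fis,frs,nry] rk=13  ker:fin,irs,nrs,nrx
b_2=(17−13)−0=4

b_2=4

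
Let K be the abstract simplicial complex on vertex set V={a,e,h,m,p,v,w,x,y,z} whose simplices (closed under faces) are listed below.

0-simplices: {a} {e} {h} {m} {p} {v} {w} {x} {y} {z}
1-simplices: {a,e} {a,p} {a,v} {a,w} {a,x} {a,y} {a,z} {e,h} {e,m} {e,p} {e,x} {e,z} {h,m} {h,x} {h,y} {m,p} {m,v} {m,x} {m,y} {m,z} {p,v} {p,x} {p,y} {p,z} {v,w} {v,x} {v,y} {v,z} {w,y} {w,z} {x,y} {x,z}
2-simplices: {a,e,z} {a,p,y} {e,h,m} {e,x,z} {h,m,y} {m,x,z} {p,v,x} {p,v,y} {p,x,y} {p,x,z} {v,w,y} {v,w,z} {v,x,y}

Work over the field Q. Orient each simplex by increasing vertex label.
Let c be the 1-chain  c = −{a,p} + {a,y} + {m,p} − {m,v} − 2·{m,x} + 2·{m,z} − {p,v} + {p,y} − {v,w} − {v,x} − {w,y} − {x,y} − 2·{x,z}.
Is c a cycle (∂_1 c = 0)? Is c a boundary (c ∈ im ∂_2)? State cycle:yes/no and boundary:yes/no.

cycle:yes boundary:no

n_0=10 n_1=32 n_2=13  [Q]
∂1: piv[ae,ap,av,aw,ax,ay,az,eh,em] rk=9  ker:ep,ex,ez,hm,hx,hy,mp,mv,mx,my,mz,pv,px,py,pz,vw,vx,vy,vz,wy,wz,xy,xz
∂2: piv[aez,apy,ehm,exz,hmy,mxz,pvx,pvy,pxy,pxz,vwy,vwz] rk=12  ker:vxy
∂1c = 0
c vs im∂2: residual ≠ 0 ⇒ not boundary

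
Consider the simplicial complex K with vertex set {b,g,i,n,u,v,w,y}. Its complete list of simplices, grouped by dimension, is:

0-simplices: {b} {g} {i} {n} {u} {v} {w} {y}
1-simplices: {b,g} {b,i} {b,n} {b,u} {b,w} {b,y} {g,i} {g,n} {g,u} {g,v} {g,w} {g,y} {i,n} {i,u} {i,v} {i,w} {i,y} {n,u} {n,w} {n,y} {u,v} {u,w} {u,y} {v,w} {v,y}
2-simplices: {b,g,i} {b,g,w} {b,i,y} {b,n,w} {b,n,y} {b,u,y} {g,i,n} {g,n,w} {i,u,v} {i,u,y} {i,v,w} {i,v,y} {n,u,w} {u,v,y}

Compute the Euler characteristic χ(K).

n_0=8 n_1=25 n_2=14
χ=+8−25+14=-3

χ(K)=-3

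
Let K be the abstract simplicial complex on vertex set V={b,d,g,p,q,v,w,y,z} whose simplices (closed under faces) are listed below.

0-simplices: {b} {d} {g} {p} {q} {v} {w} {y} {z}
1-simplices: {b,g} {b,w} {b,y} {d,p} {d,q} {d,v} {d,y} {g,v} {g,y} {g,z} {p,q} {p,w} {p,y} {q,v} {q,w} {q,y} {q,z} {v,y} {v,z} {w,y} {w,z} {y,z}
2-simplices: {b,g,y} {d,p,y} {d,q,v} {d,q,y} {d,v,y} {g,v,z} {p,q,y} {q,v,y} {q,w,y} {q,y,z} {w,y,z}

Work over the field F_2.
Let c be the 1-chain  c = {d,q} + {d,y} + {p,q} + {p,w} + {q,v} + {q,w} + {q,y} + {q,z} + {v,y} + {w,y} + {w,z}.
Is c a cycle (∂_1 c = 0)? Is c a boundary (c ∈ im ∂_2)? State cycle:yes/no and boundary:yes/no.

n_0=9 n_1=22 n_2=11  [Z2]
∂1: piv[bg,bw,by,dp,dq,dv,dy,gz] rk=8  ker:gv,gy,pq,pw,py,qv,qw,qy,qz,vy,vz,wy,wz,yz
∂2: piv[bgy,dpy,dqv,dqy,dvy,gvz,pqy,qwy,qyz,wyz] rk=10  ker:qvy
∂1c = 0
c vs im∂2: residual ≠ 0 ⇒ not boundary

cycle:yes boundary:no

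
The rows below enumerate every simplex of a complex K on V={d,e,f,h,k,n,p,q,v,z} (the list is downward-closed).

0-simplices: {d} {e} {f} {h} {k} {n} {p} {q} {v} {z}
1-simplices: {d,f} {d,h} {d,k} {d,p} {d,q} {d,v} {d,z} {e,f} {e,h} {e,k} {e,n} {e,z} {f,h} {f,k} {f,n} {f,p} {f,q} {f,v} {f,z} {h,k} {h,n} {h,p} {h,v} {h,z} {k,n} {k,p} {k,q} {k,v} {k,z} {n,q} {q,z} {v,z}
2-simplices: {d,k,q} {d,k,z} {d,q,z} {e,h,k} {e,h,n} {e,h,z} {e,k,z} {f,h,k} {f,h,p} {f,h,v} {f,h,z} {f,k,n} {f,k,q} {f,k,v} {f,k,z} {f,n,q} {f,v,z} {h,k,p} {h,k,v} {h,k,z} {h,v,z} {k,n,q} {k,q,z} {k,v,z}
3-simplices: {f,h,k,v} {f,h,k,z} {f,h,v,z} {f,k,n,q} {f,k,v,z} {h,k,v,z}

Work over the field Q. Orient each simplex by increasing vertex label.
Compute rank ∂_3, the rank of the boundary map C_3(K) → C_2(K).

rank∂_3=5

n_0=10 n_1=32 n_2=24 n_3=6  [Q]
∂1: piv[df,dh,dk,dp,dq,dv,dz,ef,en] rk=9  ker:eh,ek,ez,fh,fk,fn,fp,fq,fv,fz,hk,hn,hp,hv,hz,kn,kp,kq,kv,kz,nq,qz,vz
∂2: piv[dkq,dkz,dqz,ehk,ehn,ehz,ekz,fhk,fhp,fhv,fhz,fkn,fkq,fkv,fnq,fvz,hkp] rk=17  ker:fkz,hkv,hkz,hvz,knq,kqz,kvz
∂3: piv[fhkv,fhkz,fhvz,fknq,fkvz] rk=5  ker:hkvz
rk∂_3=5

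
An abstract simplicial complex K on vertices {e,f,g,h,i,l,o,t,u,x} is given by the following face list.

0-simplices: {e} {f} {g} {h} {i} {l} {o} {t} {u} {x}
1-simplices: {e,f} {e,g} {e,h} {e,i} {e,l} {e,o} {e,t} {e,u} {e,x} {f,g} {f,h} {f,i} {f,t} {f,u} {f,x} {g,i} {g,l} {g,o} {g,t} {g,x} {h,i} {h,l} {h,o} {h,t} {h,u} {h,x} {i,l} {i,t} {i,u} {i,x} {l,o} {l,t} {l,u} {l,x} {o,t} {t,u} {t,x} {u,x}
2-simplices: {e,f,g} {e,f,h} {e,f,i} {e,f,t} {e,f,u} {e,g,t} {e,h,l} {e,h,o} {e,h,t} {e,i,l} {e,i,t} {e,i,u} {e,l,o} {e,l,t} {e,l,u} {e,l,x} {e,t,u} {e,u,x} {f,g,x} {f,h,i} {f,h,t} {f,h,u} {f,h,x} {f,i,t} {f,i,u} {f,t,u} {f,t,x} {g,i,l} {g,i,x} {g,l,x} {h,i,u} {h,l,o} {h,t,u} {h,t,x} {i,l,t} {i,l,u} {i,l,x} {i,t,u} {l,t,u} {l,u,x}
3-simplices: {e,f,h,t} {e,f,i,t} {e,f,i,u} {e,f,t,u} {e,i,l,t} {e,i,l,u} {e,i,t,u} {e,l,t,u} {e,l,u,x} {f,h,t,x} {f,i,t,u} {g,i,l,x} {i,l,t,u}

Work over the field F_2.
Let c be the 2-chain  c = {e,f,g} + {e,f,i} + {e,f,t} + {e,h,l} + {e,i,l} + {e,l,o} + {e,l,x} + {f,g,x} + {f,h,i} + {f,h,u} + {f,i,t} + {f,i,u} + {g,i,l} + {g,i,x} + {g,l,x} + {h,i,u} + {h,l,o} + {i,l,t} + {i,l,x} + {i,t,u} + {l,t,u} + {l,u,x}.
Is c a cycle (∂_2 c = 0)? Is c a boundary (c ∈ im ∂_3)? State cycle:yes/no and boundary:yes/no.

n_0=10 n_1=38 n_2=40 n_3=13  [Z2]
∂1: piv[ef,eg,eh,ei,el,eo,et,eu,ex] rk=9  ker:fg,fh,fi,ft,fu,fx,gi,gl,go,gt,gx,hi,hl,ho,ht,hu,hx,il,it,iu,ix,lo,lt,lu,lx,ot,tu,tx,ux
∂2: piv[efg,efh,efi,eft,efu,egt,ehl,eho,eht,eil,eit,eiu,elo,elt,elu,elx,etu,eux,fgx,fhi,fhu,fhx,ftx,gil,gix,glx] rk=26  ker:fht,fit,fiu,ftu,hiu,hlo,htu,htx,ilt,ilu,ilx,itu,ltu,lux
∂3: piv[efht,efit,efiu,eftu,eilt,eilu,eitu,eltu,elux,fhtx,gilx] rk=11  ker:fitu,iltu
∂2c = {e,f} + {e,g} + {e,h} + {e,o} + {e,t} + {e,x} + {f,x} + {g,x} + {h,o} + {i,t} + {i,u} + {u,x}

cycle:no boundary:no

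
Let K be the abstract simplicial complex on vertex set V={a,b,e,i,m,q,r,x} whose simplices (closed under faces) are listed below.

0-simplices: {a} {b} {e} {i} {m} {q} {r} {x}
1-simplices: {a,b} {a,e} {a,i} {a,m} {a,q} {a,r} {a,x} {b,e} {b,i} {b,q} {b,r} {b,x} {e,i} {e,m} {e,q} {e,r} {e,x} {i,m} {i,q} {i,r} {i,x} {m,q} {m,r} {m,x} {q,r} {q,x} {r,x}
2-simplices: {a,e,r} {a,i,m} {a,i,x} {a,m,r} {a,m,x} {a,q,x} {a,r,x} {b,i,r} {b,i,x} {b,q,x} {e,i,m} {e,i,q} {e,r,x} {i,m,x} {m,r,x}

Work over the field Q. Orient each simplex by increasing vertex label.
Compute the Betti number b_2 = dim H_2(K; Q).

n_0=8 n_1=27 n_2=15  [Q]
∂1: piv[ab,ae,ai,am,aq,ar,ax] rk=7  ker:be,bi,bq,br,bx,ei,em,eq,er,ex,im,iq,ir,ix,mq,mr,mx,qr,qx,rx
∂2: piv[aer,aim,aix,amr,amx,aqx,arx,bir,bix,bqx,eim,eiq,erx] rk=13  ker:imx,mrx
b_2=(15−13)−0=2

b_2=2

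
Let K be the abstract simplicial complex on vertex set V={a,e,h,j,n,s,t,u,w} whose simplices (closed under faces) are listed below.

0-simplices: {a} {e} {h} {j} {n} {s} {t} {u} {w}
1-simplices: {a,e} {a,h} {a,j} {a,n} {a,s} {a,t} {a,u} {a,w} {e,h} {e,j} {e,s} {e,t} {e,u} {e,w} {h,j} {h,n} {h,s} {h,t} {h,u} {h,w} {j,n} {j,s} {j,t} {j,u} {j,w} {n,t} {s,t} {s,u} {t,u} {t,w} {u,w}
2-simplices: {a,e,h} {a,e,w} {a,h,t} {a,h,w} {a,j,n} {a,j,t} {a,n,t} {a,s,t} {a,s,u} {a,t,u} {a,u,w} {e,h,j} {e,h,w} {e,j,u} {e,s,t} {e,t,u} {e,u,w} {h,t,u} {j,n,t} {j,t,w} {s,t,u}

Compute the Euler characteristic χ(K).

n_0=9 n_1=31 n_2=21
χ=+9−31+21=-1

χ(K)=-1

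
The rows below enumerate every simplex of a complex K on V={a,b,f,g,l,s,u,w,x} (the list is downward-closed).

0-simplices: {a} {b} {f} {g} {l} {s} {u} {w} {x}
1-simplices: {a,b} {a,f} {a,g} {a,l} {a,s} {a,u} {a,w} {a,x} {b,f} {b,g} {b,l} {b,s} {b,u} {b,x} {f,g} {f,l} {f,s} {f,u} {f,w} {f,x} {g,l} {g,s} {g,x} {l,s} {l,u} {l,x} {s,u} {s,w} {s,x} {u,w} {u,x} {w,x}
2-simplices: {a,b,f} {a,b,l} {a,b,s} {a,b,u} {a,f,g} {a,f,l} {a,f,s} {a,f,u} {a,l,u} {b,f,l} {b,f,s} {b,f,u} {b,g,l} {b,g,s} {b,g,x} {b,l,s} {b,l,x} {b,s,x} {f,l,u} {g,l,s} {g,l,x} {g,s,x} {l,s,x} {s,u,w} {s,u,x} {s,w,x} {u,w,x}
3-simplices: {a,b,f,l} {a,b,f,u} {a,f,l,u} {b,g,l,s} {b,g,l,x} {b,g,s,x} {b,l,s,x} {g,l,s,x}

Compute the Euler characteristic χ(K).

χ(K)=-4

n_0=9 n_1=32 n_2=27 n_3=8
χ=+9−32+27−8=-4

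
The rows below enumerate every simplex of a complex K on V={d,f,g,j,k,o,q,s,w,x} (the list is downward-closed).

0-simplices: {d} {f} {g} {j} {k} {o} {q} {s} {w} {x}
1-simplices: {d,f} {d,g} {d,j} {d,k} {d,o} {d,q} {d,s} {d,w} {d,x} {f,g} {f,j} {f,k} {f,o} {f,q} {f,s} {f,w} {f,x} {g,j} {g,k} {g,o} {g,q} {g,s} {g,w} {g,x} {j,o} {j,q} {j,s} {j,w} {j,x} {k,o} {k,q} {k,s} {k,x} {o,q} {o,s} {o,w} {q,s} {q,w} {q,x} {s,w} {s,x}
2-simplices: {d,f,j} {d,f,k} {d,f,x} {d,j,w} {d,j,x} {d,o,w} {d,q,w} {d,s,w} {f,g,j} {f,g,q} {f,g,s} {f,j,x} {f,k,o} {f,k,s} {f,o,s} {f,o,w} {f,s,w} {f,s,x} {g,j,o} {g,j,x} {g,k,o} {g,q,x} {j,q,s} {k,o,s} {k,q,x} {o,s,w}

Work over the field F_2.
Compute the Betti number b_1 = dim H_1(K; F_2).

b_1=9

n_0=10 n_1=41 n_2=26  [Z2]
∂1: piv[df,dg,dj,dk,do,dq,ds,dw,dx] rk=9  ker:fg,fj,fk,fo,fq,fs,fw,fx,gj,gk,go,gq,gs,gw,gx,jo,jq,js,jw,jx,ko,kq,ks,kx,oq,os,ow,qs,qw,qx,sw,sx
∂2: piv[dfj,dfk,dfx,djw,djx,dow,dqw,dsw,fgj,fgq,fgs,fko,fks,fos,fow,fsw,fsx,gjo,gjx,gko,gqx,jqs,kqx] rk=23  ker:fjx,kos,osw
b_1=(41−9)−23=9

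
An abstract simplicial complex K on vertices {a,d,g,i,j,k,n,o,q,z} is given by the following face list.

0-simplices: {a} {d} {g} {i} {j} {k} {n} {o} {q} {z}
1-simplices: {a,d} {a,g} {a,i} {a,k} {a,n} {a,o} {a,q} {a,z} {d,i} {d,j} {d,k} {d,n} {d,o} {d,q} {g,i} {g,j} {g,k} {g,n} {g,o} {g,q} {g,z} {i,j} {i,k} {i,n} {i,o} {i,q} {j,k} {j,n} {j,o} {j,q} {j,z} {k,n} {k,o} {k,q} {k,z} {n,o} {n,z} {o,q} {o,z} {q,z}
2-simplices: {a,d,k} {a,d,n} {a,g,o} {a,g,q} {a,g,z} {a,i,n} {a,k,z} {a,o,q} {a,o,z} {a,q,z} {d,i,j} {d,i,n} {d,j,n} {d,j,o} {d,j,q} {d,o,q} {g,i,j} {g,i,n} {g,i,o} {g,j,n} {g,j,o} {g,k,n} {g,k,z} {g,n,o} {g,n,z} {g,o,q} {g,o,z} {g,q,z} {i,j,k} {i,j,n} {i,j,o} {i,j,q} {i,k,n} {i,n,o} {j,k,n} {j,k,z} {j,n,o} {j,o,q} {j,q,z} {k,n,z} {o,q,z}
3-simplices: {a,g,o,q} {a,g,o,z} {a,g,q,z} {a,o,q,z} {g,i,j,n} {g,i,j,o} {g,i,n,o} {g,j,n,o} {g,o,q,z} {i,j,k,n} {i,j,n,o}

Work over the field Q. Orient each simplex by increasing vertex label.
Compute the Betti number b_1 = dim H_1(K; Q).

n_0=10 n_1=40 n_2=41 n_3=11  [Q]
∂1: piv[ad,ag,ai,ak,an,ao,aq,az,dj] rk=9  ker:di,dk,dn,do,dq,gi,gj,gk,gn,go,gq,gz,ij,ik,in,io,iq,jk,jn,jo,jq,jz,kn,ko,kq,kz,no,nz,oq,oz,qz
∂2: piv[adk,adn,ago,agq,agz,ain,akz,aoq,aoz,aqz,dij,din,djn,djo,djq,doq,gij,gin,gio,gjo,gkn,gkz,gno,gnz,ijk,ijq,ikn,jkz] rk=28  ker:gjn,goq,goz,gqz,ijn,ijo,ino,jkn,jno,joq,jqz,knz,oqz
∂3: piv[agoq,agoz,agqz,aoqz,gijn,gijo,gino,gjno,ijkn] rk=9  ker:goqz,ijno
b_1=(40−9)−28=3

b_1=3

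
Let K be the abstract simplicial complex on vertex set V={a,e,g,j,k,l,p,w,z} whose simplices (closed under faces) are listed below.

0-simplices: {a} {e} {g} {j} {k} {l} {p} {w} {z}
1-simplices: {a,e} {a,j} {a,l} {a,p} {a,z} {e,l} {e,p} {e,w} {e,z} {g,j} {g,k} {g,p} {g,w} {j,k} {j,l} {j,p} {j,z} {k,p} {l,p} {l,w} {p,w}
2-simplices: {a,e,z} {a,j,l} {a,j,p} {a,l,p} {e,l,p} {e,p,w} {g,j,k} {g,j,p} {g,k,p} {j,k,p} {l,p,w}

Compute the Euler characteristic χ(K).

n_0=9 n_1=21 n_2=11
χ=+9−21+11=-1

χ(K)=-1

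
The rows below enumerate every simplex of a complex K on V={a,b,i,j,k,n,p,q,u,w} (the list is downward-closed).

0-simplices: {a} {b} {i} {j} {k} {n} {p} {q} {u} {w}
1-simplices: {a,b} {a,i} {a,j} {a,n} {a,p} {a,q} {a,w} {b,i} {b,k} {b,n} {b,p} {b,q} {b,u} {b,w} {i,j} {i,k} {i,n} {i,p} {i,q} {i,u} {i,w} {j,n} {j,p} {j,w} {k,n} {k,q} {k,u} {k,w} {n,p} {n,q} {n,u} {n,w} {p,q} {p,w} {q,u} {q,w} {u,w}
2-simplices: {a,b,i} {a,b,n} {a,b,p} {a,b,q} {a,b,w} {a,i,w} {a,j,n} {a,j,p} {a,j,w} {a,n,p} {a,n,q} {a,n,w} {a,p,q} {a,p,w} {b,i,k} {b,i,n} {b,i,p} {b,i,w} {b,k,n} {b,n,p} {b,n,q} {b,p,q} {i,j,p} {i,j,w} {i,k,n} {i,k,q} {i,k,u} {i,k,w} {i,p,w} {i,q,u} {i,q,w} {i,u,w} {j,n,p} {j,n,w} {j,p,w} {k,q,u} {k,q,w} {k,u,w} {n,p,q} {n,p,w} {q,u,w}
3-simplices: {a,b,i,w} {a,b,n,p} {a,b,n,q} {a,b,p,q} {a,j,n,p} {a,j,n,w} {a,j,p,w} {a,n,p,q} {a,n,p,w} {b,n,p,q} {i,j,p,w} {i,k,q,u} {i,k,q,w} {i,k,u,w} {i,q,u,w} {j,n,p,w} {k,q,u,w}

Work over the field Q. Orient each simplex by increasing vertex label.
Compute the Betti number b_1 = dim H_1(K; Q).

n_0=10 n_1=37 n_2=41 n_3=17  [Q]
∂1: piv[ab,ai,aj,an,ap,aq,aw,bk,bu] rk=9  ker:bi,bn,bp,bq,bw,ij,ik,in,ip,iq,iu,iw,jn,jp,jw,kn,kq,ku,kw,np,nq,nu,nw,pq,pw,qu,qw,uw
∂2: piv[abi,abn,abp,abq,abw,aiw,ajn,ajp,ajw,anp,anq,anw,apq,apw,bik,bin,bip,bkn,ijp,ikq,iku,ikw,iqu,iqw,iuw] rk=25  ker:biw,bnp,bnq,bpq,ijw,ikn,ipw,jnp,jnw,jpw,kqu,kqw,kuw,npq,npw,quw
∂3: piv[abiw,abnp,abnq,abpq,ajnp,ajnw,ajpw,anpq,anpw,ijpw,ikqu,ikqw,ikuw,iquw] rk=14  ker:bnpq,jnpw,kquw
b_1=(37−9)−25=3

b_1=3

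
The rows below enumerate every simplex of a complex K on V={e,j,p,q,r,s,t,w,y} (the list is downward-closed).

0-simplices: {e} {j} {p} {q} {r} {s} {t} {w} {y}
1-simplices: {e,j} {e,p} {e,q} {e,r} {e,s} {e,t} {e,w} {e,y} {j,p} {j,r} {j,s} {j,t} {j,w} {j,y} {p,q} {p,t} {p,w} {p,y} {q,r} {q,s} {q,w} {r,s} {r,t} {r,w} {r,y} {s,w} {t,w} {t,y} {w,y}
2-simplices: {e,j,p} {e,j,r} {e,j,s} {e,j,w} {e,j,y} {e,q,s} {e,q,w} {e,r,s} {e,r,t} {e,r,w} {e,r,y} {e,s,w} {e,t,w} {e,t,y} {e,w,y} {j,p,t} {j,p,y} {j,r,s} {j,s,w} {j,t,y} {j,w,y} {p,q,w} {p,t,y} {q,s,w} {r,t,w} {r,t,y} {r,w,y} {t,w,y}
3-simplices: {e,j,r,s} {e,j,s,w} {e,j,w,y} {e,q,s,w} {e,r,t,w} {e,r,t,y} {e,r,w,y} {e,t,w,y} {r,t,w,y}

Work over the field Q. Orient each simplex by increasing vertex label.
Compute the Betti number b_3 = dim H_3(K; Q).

b_3=1

n_0=9 n_1=29 n_2=28 n_3=9  [Q]
∂1: piv[ej,ep,eq,er,es,et,ew,ey] rk=8  ker:jp,jr,js,jt,jw,jy,pq,pt,pw,py,qr,qs,qw,rs,rt,rw,ry,sw,tw,ty,wy
∂2: piv[ejp,ejr,ejs,ejw,ejy,eqs,eqw,ers,ert,erw,ery,esw,etw,ety,ewy,jpt,jpy,jty,pqw] rk=19  ker:jrs,jsw,jwy,pty,qsw,rtw,rty,rwy,twy
∂3: piv[ejrs,ejsw,ejwy,eqsw,ertw,erty,erwy,etwy] rk=8  ker:rtwy
b_3=(9−8)−0=1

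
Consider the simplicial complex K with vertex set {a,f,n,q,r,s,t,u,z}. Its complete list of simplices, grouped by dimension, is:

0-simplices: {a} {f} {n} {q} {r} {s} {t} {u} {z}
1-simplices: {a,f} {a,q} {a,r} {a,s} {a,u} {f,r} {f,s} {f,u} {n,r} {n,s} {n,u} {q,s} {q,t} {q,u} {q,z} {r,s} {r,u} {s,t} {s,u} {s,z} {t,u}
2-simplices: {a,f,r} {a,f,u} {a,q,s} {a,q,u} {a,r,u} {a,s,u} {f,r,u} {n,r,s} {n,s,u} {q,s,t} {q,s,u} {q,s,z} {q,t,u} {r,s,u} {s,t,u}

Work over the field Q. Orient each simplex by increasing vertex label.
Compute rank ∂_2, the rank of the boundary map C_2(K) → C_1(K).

n_0=9 n_1=21 n_2=15  [Q]
∂1: piv[af,aq,ar,as,au,nr,qt,qz] rk=8  ker:fr,fs,fu,ns,nu,qs,qu,rs,ru,st,su,sz,tu
∂2: piv[afr,afu,aqs,aqu,aru,asu,nrs,nsu,qst,qsz,qtu,rsu] rk=12  ker:fru,qsu,stu
rk∂_2=12

rank∂_2=12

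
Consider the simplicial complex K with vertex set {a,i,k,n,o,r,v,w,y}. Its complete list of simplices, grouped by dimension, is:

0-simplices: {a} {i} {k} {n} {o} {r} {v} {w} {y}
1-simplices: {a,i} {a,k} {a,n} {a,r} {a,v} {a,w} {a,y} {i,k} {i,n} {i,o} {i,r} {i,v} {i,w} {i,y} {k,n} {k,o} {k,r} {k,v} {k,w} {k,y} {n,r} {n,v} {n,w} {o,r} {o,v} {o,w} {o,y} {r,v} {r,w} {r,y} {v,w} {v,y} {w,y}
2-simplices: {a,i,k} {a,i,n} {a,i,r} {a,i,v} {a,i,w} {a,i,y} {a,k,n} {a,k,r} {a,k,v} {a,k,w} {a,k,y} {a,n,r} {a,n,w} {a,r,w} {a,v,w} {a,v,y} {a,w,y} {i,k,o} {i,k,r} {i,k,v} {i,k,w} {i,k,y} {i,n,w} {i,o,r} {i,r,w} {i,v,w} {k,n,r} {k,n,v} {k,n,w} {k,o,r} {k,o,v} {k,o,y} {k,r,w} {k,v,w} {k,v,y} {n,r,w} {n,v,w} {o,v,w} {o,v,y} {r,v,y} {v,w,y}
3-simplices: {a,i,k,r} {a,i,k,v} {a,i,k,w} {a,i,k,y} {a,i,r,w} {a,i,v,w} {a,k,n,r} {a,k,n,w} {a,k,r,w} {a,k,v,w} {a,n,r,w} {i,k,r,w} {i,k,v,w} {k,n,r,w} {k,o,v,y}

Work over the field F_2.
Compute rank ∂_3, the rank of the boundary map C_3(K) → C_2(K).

rank∂_3=12

n_0=9 n_1=33 n_2=41 n_3=15  [Z2]
∂1: piv[ai,ak,an,ar,av,aw,ay,io] rk=8  ker:ik,in,ir,iv,iw,iy,kn,ko,kr,kv,kw,ky,nr,nv,nw,or,ov,ow,oy,rv,rw,ry,vw,vy,wy
∂2: piv[aik,ain,air,aiv,aiw,aiy,akn,akr,akv,akw,aky,anr,anw,arw,avw,avy,awy,iko,ior,knv,kov,koy,ovw,rvy] rk=24  ker:ikr,ikv,ikw,iky,inw,irw,ivw,knr,knw,kor,krw,kvw,kvy,nrw,nvw,ovy,vwy
∂3: piv[aikr,aikv,aikw,aiky,airw,aivw,aknr,aknw,akrw,akvw,anrw,kovy] rk=12  ker:ikrw,ikvw,knrw
rk∂_3=12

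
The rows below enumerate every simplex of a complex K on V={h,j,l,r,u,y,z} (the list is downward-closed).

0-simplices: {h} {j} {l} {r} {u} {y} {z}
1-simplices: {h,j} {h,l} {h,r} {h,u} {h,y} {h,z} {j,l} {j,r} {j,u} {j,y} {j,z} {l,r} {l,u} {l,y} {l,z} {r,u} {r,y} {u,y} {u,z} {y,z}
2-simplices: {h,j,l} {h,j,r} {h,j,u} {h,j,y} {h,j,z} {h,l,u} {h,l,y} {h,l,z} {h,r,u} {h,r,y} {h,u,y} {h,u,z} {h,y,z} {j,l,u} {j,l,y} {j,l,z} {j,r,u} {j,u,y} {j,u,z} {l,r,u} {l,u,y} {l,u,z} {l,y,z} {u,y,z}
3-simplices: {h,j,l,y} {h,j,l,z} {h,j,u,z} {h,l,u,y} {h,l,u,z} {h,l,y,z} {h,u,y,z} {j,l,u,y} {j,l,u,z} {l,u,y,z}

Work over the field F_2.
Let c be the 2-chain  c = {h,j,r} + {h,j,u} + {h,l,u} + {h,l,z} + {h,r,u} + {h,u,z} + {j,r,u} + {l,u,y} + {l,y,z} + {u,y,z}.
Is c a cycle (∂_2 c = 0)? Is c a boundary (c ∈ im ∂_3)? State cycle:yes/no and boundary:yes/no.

n_0=7 n_1=20 n_2=24 n_3=10  [Z2]
∂1: piv[hj,hl,hr,hu,hy,hz] rk=6  ker:jl,jr,ju,jy,jz,lr,lu,ly,lz,ru,ry,uy,uz,yz
∂2: piv[hjl,hjr,hju,hjy,hjz,hlu,hly,hlz,hru,hry,huy,huz,hyz,lru] rk=14  ker:jlu,jly,jlz,jru,juy,juz,luy,luz,lyz,uyz
∂3: piv[hjly,hjlz,hjuz,hluy,hluz,hlyz,huyz,jluy,jluz] rk=9  ker:luyz
∂2c = 0
c vs im∂3: residual ≠ 0 ⇒ not boundary

cycle:yes boundary:no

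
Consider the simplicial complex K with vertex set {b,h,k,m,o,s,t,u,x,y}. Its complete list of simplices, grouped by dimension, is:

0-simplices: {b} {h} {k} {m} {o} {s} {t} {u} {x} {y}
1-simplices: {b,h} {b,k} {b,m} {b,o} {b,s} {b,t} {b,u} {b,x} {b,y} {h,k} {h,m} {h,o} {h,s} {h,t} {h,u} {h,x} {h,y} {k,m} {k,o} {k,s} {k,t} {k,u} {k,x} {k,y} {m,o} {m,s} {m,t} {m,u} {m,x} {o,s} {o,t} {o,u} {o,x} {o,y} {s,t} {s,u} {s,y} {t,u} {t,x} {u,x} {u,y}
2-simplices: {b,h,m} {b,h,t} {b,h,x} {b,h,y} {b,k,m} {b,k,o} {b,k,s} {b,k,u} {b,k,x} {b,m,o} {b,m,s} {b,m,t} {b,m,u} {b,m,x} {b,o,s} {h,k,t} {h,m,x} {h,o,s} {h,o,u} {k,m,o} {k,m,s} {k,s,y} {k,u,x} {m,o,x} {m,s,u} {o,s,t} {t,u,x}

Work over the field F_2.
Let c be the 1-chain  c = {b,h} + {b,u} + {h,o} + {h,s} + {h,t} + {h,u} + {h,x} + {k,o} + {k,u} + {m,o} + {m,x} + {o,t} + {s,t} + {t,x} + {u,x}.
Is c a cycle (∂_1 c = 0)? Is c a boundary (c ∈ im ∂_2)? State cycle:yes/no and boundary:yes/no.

cycle:yes boundary:no

n_0=10 n_1=41 n_2=27  [Z2]
∂1: piv[bh,bk,bm,bo,bs,bt,bu,bx,by] rk=9  ker:hk,hm,ho,hs,ht,hu,hx,hy,km,ko,ks,kt,ku,kx,ky,mo,ms,mt,mu,mx,os,ot,ou,ox,oy,st,su,sy,tu,tx,ux,uy
∂2: piv[bhm,bht,bhx,bhy,bkm,bko,bks,bku,bkx,bmo,bms,bmt,bmu,bmx,bos,hkt,hos,hou,ksy,kux,mox,msu,ost,tux] rk=24  ker:hmx,kmo,kms
∂1c = 0
c vs im∂2: residual ≠ 0 ⇒ not boundary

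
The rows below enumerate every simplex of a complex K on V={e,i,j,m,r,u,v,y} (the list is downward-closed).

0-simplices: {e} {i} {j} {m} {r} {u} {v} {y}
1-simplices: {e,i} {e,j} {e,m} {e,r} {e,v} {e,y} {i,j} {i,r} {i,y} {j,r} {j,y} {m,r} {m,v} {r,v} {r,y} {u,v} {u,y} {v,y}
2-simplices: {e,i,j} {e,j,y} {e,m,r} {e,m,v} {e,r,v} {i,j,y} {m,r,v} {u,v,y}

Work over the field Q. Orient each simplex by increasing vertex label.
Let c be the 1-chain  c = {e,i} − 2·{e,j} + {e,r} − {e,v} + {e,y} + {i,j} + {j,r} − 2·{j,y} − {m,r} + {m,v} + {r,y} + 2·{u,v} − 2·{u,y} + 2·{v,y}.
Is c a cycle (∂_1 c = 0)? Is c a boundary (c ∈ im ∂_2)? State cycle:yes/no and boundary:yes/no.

cycle:yes boundary:no

n_0=8 n_1=18 n_2=8  [Q]
∂1: piv[ei,ej,em,er,ev,ey,uv] rk=7  ker:ij,ir,iy,jr,jy,mr,mv,rv,ry,uy,vy
∂2: piv[eij,ejy,emr,emv,erv,ijy,uvy] rk=7  ker:mrv
∂1c = 0
c vs im∂2: residual ≠ 0 ⇒ not boundary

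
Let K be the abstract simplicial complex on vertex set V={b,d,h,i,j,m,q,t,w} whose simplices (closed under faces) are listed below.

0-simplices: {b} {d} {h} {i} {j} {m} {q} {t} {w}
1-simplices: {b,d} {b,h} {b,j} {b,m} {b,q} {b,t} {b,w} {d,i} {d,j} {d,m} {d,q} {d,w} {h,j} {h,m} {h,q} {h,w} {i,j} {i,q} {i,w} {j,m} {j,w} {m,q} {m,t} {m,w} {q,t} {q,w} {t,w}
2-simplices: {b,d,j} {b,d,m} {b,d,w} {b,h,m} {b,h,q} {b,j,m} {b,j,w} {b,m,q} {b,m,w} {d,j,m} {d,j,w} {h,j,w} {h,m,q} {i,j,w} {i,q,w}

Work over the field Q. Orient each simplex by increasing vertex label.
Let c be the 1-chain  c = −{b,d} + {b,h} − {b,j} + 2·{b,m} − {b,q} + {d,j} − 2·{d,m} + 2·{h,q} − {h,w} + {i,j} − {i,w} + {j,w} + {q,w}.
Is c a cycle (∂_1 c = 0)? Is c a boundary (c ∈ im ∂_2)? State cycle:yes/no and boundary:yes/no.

cycle:yes boundary:no

n_0=9 n_1=27 n_2=15  [Q]
∂1: piv[bd,bh,bj,bm,bq,bt,bw,di] rk=8  ker:dj,dm,dq,dw,hj,hm,hq,hw,ij,iq,iw,jm,jw,mq,mt,mw,qt,qw,tw
∂2: piv[bdj,bdm,bdw,bhm,bhq,bjm,bjw,bmq,bmw,hjw,ijw,iqw] rk=12  ker:djm,djw,hmq
∂1c = 0
c vs im∂2: residual ≠ 0 ⇒ not boundary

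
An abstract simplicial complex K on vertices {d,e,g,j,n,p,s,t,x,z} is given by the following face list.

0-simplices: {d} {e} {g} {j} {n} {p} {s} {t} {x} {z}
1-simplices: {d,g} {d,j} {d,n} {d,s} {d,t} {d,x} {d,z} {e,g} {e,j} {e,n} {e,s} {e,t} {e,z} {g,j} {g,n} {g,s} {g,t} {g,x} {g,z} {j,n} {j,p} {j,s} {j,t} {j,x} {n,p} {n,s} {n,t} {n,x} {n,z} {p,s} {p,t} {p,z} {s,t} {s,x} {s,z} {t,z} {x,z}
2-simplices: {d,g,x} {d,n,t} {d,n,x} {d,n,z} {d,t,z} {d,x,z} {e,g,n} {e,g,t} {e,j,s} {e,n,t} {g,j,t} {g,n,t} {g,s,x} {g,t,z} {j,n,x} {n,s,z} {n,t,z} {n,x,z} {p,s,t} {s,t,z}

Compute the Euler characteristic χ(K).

χ(K)=-7

n_0=10 n_1=37 n_2=20
χ=+10−37+20=-7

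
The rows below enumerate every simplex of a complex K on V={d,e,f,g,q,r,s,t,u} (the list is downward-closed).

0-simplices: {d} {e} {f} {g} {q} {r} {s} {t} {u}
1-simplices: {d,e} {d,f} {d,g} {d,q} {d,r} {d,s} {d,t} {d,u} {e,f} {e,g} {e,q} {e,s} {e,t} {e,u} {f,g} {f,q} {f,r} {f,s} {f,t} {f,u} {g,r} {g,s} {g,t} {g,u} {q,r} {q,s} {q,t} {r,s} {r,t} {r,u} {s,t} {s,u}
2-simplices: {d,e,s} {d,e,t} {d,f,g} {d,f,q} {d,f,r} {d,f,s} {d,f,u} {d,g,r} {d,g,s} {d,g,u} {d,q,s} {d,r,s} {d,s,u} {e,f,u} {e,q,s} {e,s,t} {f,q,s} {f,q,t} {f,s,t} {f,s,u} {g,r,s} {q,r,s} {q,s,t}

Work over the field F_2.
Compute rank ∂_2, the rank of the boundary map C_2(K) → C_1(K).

rank∂_2=19

n_0=9 n_1=32 n_2=23  [Z2]
∂1: piv[de,df,dg,dq,dr,ds,dt,du] rk=8  ker:ef,eg,eq,es,et,eu,fg,fq,fr,fs,ft,fu,gr,gs,gt,gu,qr,qs,qt,rs,rt,ru,st,su
∂2: piv[des,det,dfg,dfq,dfr,dfs,dfu,dgr,dgs,dgu,dqs,drs,dsu,efu,eqs,est,fqt,fst,qrs] rk=19  ker:fqs,fsu,grs,qst
rk∂_2=19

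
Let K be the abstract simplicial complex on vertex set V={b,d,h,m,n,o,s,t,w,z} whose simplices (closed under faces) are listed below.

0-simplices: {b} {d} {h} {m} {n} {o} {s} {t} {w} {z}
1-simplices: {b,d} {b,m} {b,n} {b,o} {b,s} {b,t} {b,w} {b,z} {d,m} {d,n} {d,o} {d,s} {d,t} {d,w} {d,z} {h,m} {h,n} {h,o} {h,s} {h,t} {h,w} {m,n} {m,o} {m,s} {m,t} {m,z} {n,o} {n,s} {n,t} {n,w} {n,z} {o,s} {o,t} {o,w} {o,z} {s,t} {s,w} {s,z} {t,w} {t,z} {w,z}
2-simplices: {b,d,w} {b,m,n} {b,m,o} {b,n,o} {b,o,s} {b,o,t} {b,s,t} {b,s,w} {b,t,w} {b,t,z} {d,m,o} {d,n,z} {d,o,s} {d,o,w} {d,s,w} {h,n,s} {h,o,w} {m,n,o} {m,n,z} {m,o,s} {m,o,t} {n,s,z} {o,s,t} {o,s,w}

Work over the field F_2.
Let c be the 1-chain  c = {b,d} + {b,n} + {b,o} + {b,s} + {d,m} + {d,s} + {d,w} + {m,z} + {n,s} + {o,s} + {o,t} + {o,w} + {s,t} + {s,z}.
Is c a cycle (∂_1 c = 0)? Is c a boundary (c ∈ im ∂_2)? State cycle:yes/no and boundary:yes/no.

n_0=10 n_1=41 n_2=24  [Z2]
∂1: piv[bd,bm,bn,bo,bs,bt,bw,bz,hm] rk=9  ker:dm,dn,do,ds,dt,dw,dz,hn,ho,hs,ht,hw,mn,mo,ms,mt,mz,no,ns,nt,nw,nz,os,ot,ow,oz,st,sw,sz,tw,tz,wz
∂2: piv[bdw,bmn,bmo,bno,bos,bot,bst,bsw,btw,btz,dmo,dnz,dos,dow,dsw,hns,how,mnz,mos,mot,nsz] rk=21  ker:mno,ost,osw
∂1c = 0
c vs im∂2: reduces to 0 ⇒ boundary

cycle:yes boundary:yes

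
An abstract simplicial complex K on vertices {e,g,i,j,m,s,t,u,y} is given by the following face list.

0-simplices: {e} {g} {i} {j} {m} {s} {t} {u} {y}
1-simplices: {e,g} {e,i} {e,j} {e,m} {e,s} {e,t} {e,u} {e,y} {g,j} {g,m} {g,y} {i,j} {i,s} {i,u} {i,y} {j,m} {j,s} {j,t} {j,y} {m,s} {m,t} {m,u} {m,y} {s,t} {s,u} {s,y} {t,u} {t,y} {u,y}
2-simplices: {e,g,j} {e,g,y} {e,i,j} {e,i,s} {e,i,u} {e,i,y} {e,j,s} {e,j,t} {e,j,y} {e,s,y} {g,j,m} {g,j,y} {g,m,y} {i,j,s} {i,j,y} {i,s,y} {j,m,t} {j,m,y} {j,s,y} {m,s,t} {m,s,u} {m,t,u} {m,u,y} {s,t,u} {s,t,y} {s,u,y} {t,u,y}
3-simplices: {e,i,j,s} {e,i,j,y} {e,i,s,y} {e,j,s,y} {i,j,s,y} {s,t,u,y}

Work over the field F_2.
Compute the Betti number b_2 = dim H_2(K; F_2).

n_0=9 n_1=29 n_2=27 n_3=6  [Z2]
∂1: piv[eg,ei,ej,em,es,et,eu,ey] rk=8  ker:gj,gm,gy,ij,is,iu,iy,jm,js,jt,jy,ms,mt,mu,my,st,su,sy,tu,ty,uy
∂2: piv[egj,egy,eij,eis,eiu,eiy,ejs,ejt,ejy,esy,gjm,gmy,jmt,mst,msu,mtu,muy,sty,suy] rk=19  ker:gjy,ijs,ijy,isy,jmy,jsy,stu,tuy
∂3: piv[eijs,eijy,eisy,ejsy,stuy] rk=5  ker:ijsy
b_2=(27−19)−5=3

b_2=3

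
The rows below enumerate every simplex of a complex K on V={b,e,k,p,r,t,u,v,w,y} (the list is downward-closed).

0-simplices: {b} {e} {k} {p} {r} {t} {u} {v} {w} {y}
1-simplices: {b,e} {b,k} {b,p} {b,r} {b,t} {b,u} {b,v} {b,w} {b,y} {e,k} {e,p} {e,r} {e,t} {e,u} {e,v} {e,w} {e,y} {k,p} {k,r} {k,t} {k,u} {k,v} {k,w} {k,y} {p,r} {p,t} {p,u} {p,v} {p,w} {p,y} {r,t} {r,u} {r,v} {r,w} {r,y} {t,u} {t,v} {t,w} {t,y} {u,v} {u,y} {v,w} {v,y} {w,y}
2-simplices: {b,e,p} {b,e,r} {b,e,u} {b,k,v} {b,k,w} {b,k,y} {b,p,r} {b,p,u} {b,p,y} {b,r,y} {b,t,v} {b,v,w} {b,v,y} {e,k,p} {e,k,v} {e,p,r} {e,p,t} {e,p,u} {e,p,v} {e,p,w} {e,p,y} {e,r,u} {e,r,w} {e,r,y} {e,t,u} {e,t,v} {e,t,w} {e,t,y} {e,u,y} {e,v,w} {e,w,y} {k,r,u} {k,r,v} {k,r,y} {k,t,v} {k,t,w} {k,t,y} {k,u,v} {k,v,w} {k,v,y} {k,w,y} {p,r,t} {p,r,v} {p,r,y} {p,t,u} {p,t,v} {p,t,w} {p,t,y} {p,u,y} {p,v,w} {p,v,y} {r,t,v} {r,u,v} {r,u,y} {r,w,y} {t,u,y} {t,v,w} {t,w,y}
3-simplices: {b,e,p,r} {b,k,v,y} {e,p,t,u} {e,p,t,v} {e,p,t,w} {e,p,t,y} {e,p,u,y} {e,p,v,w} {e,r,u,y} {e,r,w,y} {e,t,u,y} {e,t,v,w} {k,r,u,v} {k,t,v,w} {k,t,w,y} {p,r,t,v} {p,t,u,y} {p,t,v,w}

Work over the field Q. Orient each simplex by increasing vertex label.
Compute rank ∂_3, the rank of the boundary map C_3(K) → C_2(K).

n_0=10 n_1=44 n_2=58 n_3=18  [Q]
∂1: piv[be,bk,bp,br,bt,bu,bv,bw,by] rk=9  ker:ek,ep,er,et,eu,ev,ew,ey,kp,kr,kt,ku,kv,kw,ky,pr,pt,pu,pv,pw,py,rt,ru,rv,rw,ry,tu,tv,tw,ty,uv,uy,vw,vy,wy
∂2: piv[bep,ber,beu,bkv,bkw,bky,bpr,bpu,bpy,bry,btv,bvw,bvy,ekp,ekv,ept,epv,epw,epy,eru,erw,etu,etv,etw,ety,euy,evw,ewy,kru,krv,kry,ktv,kty,kuv,prt] rk=35  ker:epr,epu,ery,ktw,kvw,kvy,kwy,prv,pry,ptu,ptv,ptw,pty,puy,pvw,pvy,rtv,ruv,ruy,rwy,tuy,tvw,twy
∂3: piv[bepr,bkvy,eptu,eptv,eptw,epty,epuy,epvw,eruy,erwy,etuy,etvw,kruv,ktvw,ktwy,prtv] rk=16  ker:ptuy,ptvw
rk∂_3=16

rank∂_3=16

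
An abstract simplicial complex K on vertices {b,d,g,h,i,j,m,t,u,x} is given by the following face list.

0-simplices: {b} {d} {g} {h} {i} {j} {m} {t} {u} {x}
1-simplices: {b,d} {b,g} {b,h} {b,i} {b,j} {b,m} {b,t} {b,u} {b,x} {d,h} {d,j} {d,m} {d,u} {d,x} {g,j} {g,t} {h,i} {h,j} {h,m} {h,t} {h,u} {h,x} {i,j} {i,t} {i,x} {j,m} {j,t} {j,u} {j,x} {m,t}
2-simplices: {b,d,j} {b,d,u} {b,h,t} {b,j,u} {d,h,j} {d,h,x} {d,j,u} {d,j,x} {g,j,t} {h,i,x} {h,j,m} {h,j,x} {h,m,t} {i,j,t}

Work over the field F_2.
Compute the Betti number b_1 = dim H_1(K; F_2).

b_1=9

n_0=10 n_1=30 n_2=14  [Z2]
∂1: piv[bd,bg,bh,bi,bj,bm,bt,bu,bx] rk=9  ker:dh,dj,dm,du,dx,gj,gt,hi,hj,hm,ht,hu,hx,ij,it,ix,jm,jt,ju,jx,mt
∂2: piv[bdj,bdu,bht,bju,dhj,dhx,djx,gjt,hix,hjm,hmt,ijt] rk=12  ker:dju,hjx
b_1=(30−9)−12=9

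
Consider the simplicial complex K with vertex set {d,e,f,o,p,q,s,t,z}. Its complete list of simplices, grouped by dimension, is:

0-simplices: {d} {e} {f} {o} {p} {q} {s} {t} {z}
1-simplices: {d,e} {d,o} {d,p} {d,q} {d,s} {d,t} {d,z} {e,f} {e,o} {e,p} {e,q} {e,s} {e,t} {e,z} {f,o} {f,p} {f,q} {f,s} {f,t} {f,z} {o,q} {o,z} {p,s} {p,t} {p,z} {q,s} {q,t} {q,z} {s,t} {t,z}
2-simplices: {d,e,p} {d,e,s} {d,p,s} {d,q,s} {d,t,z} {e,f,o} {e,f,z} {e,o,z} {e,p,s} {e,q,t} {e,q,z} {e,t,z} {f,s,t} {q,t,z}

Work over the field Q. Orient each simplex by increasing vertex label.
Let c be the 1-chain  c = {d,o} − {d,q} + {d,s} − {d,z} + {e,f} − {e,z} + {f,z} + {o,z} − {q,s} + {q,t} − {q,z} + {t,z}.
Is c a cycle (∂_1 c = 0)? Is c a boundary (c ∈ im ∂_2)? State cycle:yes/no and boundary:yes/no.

n_0=9 n_1=30 n_2=14  [Q]
∂1: piv[de,do,dp,dq,ds,dt,dz,ef] rk=8  ker:eo,ep,eq,es,et,ez,fo,fp,fq,fs,ft,fz,oq,oz,ps,pt,pz,qs,qt,qz,st,tz
∂2: piv[dep,des,dps,dqs,dtz,efo,efz,eoz,eqt,eqz,etz,fst] rk=12  ker:eps,qtz
∂1c = 0
c vs im∂2: residual ≠ 0 ⇒ not boundary

cycle:yes boundary:no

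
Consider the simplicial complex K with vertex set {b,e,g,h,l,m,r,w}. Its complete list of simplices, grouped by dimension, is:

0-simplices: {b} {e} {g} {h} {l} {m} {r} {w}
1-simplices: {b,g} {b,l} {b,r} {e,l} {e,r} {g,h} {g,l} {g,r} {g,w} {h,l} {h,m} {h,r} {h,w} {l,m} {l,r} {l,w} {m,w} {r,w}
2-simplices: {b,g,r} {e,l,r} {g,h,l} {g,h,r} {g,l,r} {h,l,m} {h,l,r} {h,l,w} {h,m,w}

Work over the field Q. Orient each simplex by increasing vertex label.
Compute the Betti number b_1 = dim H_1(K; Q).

n_0=8 n_1=18 n_2=9  [Q]
∂1: piv[bg,bl,br,el,gh,gw,hm] rk=7  ker:er,gl,gr,hl,hr,hw,lm,lr,lw,mw,rw
∂2: piv[bgr,elr,ghl,ghr,glr,hlm,hlw,hmw] rk=8  ker:hlr
b_1=(18−7)−8=3

b_1=3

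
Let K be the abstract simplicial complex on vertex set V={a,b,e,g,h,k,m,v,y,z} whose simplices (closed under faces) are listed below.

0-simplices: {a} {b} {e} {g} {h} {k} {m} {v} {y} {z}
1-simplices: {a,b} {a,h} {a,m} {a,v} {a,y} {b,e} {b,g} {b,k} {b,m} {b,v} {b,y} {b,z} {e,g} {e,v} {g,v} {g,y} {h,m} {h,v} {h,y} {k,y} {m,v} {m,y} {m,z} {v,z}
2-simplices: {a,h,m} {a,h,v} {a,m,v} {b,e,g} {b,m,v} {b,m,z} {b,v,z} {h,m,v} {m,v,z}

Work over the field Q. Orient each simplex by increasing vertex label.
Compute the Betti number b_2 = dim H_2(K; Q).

b_2=2

n_0=10 n_1=24 n_2=9  [Q]
∂1: piv[ab,ah,am,av,ay,be,bg,bk,bz] rk=9  ker:bm,bv,by,eg,ev,gv,gy,hm,hv,hy,ky,mv,my,mz,vz
∂2: piv[ahm,ahv,amv,beg,bmv,bmz,bvz] rk=7  ker:hmv,mvz
b_2=(9−7)−0=2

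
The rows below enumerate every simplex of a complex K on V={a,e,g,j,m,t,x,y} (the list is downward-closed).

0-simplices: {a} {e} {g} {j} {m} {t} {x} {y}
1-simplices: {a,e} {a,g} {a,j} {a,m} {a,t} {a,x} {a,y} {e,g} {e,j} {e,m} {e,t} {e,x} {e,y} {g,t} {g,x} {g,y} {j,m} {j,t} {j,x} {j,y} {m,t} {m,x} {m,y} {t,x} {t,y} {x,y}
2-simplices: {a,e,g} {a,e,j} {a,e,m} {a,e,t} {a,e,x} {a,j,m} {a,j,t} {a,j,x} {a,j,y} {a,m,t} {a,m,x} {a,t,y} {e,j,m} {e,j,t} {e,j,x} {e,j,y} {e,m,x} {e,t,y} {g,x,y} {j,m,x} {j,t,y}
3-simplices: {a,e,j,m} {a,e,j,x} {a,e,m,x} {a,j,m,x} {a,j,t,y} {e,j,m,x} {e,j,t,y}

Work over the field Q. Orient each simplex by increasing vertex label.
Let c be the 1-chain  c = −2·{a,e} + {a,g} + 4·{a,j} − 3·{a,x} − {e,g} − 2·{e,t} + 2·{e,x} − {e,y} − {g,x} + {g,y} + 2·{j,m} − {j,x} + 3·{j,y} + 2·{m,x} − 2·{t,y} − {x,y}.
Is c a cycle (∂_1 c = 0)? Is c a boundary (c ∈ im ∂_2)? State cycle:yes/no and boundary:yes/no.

cycle:yes boundary:yes

n_0=8 n_1=26 n_2=21 n_3=7  [Q]
∂1: piv[ae,ag,aj,am,at,ax,ay] rk=7  ker:eg,ej,em,et,ex,ey,gt,gx,gy,jm,jt,jx,jy,mt,mx,my,tx,ty,xy
∂2: piv[aeg,aej,aem,aet,aex,ajm,ajt,ajx,ajy,amt,amx,aty,ejy,gxy] rk=14  ker:ejm,ejt,ejx,emx,ety,jmx,jty
∂3: piv[aejm,aejx,aemx,ajmx,ajty,ejty] rk=6  ker:ejmx
∂1c = 0
c vs im∂2: reduces to 0 ⇒ boundary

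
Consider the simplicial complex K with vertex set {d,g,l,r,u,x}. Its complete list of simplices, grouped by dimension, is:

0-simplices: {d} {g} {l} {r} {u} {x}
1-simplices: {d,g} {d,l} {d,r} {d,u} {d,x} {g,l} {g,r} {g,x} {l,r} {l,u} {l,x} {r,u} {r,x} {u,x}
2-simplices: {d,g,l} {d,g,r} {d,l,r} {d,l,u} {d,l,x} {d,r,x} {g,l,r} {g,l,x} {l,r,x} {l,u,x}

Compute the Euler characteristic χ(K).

χ(K)=2

n_0=6 n_1=14 n_2=10
χ=+6−14+10=2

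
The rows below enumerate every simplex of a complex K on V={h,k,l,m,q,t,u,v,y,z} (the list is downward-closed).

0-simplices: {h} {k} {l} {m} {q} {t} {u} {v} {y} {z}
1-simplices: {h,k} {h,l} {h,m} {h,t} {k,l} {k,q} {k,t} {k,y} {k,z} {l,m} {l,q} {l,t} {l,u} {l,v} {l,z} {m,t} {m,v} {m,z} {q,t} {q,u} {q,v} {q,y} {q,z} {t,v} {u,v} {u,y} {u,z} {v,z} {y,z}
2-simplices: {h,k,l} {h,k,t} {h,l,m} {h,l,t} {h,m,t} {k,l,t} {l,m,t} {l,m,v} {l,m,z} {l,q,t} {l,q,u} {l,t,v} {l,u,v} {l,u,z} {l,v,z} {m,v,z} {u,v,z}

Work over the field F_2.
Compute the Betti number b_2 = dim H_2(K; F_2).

b_2=4

n_0=10 n_1=29 n_2=17  [Z2]
∂1: piv[hk,hl,hm,ht,kq,ky,kz,lu,lv] rk=9  ker:kl,kt,lm,lq,lt,lz,mt,mv,mz,qt,qu,qv,qy,qz,tv,uv,uy,uz,vz,yz
∂2: piv[hkl,hkt,hlm,hlt,hmt,lmv,lmz,lqt,lqu,ltv,luv,luz,lvz] rk=13  ker:klt,lmt,mvz,uvz
b_2=(17−13)−0=4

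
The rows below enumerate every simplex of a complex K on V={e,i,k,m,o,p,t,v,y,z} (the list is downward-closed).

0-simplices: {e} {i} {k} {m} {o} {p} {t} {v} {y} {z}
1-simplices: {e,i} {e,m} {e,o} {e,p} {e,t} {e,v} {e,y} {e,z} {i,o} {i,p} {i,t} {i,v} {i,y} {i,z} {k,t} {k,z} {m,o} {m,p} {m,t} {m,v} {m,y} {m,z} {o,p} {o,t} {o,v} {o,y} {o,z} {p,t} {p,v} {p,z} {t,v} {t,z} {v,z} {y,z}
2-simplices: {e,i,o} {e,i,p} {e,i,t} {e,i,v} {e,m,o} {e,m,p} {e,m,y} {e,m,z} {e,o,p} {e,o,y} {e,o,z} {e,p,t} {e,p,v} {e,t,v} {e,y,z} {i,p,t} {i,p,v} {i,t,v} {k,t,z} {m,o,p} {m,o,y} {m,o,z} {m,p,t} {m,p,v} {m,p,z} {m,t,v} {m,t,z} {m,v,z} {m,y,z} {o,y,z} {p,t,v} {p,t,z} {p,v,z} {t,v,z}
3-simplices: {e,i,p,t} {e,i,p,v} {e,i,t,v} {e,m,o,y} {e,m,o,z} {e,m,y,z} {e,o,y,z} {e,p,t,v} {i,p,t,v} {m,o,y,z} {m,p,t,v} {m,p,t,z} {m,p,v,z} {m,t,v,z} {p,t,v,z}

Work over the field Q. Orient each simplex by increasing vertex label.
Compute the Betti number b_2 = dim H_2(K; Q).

b_2=1

n_0=10 n_1=34 n_2=34 n_3=15  [Q]
∂1: piv[ei,em,eo,ep,et,ev,ey,ez,kt] rk=9  ker:io,ip,it,iv,iy,iz,kz,mo,mp,mt,mv,my,mz,op,ot,ov,oy,oz,pt,pv,pz,tv,tz,vz,yz
∂2: piv[eio,eip,eit,eiv,emo,emp,emy,emz,eop,eoy,eoz,ept,epv,etv,eyz,ktz,mpt,mpv,mpz,mtz,mvz] rk=21  ker:ipt,ipv,itv,mop,moy,moz,mtv,myz,oyz,ptv,ptz,pvz,tvz
∂3: piv[eipt,eipv,eitv,emoy,emoz,emyz,eoyz,eptv,mptv,mptz,mpvz,mtvz] rk=12  ker:iptv,moyz,ptvz
b_2=(34−21)−12=1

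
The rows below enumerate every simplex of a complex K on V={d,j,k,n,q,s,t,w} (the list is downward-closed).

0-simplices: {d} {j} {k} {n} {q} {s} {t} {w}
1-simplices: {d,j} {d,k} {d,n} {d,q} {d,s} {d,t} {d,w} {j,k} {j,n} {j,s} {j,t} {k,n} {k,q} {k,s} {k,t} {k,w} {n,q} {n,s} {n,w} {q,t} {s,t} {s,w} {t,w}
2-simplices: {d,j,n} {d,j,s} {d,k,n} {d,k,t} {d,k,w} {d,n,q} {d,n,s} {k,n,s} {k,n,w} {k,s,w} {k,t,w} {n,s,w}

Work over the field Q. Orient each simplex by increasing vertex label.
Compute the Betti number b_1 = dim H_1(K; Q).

n_0=8 n_1=23 n_2=12  [Q]
∂1: piv[dj,dk,dn,dq,ds,dt,dw] rk=7  ker:jk,jn,js,jt,kn,kq,ks,kt,kw,nq,ns,nw,qt,st,sw,tw
∂2: piv[djn,djs,dkn,dkt,dkw,dnq,dns,kns,knw,ksw,ktw] rk=11  ker:nsw
b_1=(23−7)−11=5

b_1=5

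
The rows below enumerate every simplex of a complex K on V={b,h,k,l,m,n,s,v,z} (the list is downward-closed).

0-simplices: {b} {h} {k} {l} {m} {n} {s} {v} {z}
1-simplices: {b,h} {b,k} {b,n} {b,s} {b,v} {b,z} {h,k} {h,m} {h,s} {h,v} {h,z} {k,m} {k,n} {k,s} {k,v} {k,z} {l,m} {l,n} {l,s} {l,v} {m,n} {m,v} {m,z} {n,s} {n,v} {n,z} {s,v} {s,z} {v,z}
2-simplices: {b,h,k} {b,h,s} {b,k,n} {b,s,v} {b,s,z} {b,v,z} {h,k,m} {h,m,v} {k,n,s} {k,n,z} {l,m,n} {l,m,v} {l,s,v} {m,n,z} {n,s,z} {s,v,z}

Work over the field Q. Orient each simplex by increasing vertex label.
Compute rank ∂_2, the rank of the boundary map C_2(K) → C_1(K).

n_0=9 n_1=29 n_2=16  [Q]
∂1: piv[bh,bk,bn,bs,bv,bz,hm,lm] rk=8  ker:hk,hs,hv,hz,km,kn,ks,kv,kz,ln,ls,lv,mn,mv,mz,ns,nv,nz,sv,sz,vz
∂2: piv[bhk,bhs,bkn,bsv,bsz,bvz,hkm,hmv,kns,knz,lmn,lmv,lsv,mnz,nsz] rk=15  ker:svz
rk∂_2=15

rank∂_2=15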